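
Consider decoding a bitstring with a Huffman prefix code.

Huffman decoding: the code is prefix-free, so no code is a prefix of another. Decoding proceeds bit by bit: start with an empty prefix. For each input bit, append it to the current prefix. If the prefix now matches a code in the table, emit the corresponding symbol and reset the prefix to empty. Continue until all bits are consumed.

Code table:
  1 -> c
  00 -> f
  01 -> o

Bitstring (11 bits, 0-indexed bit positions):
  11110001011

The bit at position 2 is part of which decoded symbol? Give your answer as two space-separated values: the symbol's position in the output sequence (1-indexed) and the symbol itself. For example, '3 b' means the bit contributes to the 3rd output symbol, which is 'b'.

Bit 0: prefix='1' -> emit 'c', reset
Bit 1: prefix='1' -> emit 'c', reset
Bit 2: prefix='1' -> emit 'c', reset
Bit 3: prefix='1' -> emit 'c', reset
Bit 4: prefix='0' (no match yet)
Bit 5: prefix='00' -> emit 'f', reset
Bit 6: prefix='0' (no match yet)

Answer: 3 c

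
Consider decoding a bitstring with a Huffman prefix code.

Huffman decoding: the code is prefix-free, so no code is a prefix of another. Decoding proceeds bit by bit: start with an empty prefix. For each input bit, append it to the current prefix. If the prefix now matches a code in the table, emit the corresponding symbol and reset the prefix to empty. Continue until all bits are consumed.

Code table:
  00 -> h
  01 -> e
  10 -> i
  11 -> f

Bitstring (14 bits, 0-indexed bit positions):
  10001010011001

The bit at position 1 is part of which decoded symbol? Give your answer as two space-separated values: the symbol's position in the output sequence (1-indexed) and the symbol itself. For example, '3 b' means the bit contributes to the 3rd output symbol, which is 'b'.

Bit 0: prefix='1' (no match yet)
Bit 1: prefix='10' -> emit 'i', reset
Bit 2: prefix='0' (no match yet)
Bit 3: prefix='00' -> emit 'h', reset
Bit 4: prefix='1' (no match yet)
Bit 5: prefix='10' -> emit 'i', reset

Answer: 1 i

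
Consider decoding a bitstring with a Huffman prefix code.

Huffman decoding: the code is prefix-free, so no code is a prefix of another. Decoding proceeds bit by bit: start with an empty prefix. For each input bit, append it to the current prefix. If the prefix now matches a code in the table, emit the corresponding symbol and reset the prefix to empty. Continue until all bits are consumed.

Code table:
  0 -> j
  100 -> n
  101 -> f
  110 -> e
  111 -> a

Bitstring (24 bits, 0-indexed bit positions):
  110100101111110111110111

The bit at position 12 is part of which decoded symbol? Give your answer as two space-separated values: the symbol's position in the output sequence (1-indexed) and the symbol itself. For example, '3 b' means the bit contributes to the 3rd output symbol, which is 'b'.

Answer: 5 e

Derivation:
Bit 0: prefix='1' (no match yet)
Bit 1: prefix='11' (no match yet)
Bit 2: prefix='110' -> emit 'e', reset
Bit 3: prefix='1' (no match yet)
Bit 4: prefix='10' (no match yet)
Bit 5: prefix='100' -> emit 'n', reset
Bit 6: prefix='1' (no match yet)
Bit 7: prefix='10' (no match yet)
Bit 8: prefix='101' -> emit 'f', reset
Bit 9: prefix='1' (no match yet)
Bit 10: prefix='11' (no match yet)
Bit 11: prefix='111' -> emit 'a', reset
Bit 12: prefix='1' (no match yet)
Bit 13: prefix='11' (no match yet)
Bit 14: prefix='110' -> emit 'e', reset
Bit 15: prefix='1' (no match yet)
Bit 16: prefix='11' (no match yet)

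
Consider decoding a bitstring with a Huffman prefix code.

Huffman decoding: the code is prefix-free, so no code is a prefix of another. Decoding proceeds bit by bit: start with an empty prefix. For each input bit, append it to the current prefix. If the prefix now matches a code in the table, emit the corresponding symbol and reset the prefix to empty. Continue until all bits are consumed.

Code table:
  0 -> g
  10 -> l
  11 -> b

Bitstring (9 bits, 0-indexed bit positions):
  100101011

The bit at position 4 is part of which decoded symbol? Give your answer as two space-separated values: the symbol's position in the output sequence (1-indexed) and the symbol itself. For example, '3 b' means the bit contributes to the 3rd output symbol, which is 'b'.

Answer: 3 l

Derivation:
Bit 0: prefix='1' (no match yet)
Bit 1: prefix='10' -> emit 'l', reset
Bit 2: prefix='0' -> emit 'g', reset
Bit 3: prefix='1' (no match yet)
Bit 4: prefix='10' -> emit 'l', reset
Bit 5: prefix='1' (no match yet)
Bit 6: prefix='10' -> emit 'l', reset
Bit 7: prefix='1' (no match yet)
Bit 8: prefix='11' -> emit 'b', reset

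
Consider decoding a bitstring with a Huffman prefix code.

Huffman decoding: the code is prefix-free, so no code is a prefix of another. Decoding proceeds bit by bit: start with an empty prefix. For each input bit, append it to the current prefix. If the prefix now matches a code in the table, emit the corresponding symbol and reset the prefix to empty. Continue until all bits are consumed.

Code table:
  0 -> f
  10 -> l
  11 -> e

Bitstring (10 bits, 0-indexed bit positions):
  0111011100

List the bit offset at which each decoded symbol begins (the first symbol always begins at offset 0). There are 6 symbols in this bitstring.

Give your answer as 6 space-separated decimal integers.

Answer: 0 1 3 5 7 9

Derivation:
Bit 0: prefix='0' -> emit 'f', reset
Bit 1: prefix='1' (no match yet)
Bit 2: prefix='11' -> emit 'e', reset
Bit 3: prefix='1' (no match yet)
Bit 4: prefix='10' -> emit 'l', reset
Bit 5: prefix='1' (no match yet)
Bit 6: prefix='11' -> emit 'e', reset
Bit 7: prefix='1' (no match yet)
Bit 8: prefix='10' -> emit 'l', reset
Bit 9: prefix='0' -> emit 'f', reset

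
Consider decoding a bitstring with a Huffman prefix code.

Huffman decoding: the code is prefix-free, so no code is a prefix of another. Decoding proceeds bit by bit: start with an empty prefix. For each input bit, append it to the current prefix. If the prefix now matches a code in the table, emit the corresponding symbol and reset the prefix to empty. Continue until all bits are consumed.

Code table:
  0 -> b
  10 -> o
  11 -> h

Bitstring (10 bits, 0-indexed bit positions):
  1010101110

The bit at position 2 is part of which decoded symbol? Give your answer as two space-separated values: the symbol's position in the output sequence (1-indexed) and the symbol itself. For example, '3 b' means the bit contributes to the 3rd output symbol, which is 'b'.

Answer: 2 o

Derivation:
Bit 0: prefix='1' (no match yet)
Bit 1: prefix='10' -> emit 'o', reset
Bit 2: prefix='1' (no match yet)
Bit 3: prefix='10' -> emit 'o', reset
Bit 4: prefix='1' (no match yet)
Bit 5: prefix='10' -> emit 'o', reset
Bit 6: prefix='1' (no match yet)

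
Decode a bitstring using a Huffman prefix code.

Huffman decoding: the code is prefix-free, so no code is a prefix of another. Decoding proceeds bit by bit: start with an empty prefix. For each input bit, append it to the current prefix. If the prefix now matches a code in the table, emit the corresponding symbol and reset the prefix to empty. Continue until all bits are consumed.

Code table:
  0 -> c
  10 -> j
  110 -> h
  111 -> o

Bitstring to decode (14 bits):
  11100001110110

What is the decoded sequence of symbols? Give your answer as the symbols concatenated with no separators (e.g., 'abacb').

Bit 0: prefix='1' (no match yet)
Bit 1: prefix='11' (no match yet)
Bit 2: prefix='111' -> emit 'o', reset
Bit 3: prefix='0' -> emit 'c', reset
Bit 4: prefix='0' -> emit 'c', reset
Bit 5: prefix='0' -> emit 'c', reset
Bit 6: prefix='0' -> emit 'c', reset
Bit 7: prefix='1' (no match yet)
Bit 8: prefix='11' (no match yet)
Bit 9: prefix='111' -> emit 'o', reset
Bit 10: prefix='0' -> emit 'c', reset
Bit 11: prefix='1' (no match yet)
Bit 12: prefix='11' (no match yet)
Bit 13: prefix='110' -> emit 'h', reset

Answer: occccoch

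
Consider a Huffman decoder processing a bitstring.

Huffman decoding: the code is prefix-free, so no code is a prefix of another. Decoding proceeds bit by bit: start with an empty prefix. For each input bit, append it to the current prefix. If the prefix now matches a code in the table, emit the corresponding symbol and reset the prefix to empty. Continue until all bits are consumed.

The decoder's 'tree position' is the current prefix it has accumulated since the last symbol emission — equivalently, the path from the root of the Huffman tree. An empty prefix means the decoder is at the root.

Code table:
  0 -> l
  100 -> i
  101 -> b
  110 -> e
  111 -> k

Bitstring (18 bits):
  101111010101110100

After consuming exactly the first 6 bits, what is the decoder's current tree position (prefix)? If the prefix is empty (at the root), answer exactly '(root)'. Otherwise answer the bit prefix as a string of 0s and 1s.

Bit 0: prefix='1' (no match yet)
Bit 1: prefix='10' (no match yet)
Bit 2: prefix='101' -> emit 'b', reset
Bit 3: prefix='1' (no match yet)
Bit 4: prefix='11' (no match yet)
Bit 5: prefix='111' -> emit 'k', reset

Answer: (root)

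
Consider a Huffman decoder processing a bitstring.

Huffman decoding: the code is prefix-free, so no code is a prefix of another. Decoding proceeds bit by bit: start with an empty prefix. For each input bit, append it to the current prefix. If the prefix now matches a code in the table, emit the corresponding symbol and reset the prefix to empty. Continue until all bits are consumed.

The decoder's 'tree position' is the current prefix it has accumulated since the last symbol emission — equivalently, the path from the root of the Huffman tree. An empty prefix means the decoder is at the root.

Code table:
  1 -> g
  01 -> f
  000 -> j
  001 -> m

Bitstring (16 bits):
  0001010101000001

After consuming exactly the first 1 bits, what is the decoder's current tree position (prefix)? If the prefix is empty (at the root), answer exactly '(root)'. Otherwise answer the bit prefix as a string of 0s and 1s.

Bit 0: prefix='0' (no match yet)

Answer: 0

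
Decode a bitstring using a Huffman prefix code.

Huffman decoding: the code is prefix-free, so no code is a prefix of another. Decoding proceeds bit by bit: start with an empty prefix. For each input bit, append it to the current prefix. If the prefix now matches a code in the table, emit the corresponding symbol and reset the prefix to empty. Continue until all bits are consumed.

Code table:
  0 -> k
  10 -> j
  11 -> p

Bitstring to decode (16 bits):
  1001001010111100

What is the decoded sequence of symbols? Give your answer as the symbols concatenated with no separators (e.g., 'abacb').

Answer: jkjkjjppkk

Derivation:
Bit 0: prefix='1' (no match yet)
Bit 1: prefix='10' -> emit 'j', reset
Bit 2: prefix='0' -> emit 'k', reset
Bit 3: prefix='1' (no match yet)
Bit 4: prefix='10' -> emit 'j', reset
Bit 5: prefix='0' -> emit 'k', reset
Bit 6: prefix='1' (no match yet)
Bit 7: prefix='10' -> emit 'j', reset
Bit 8: prefix='1' (no match yet)
Bit 9: prefix='10' -> emit 'j', reset
Bit 10: prefix='1' (no match yet)
Bit 11: prefix='11' -> emit 'p', reset
Bit 12: prefix='1' (no match yet)
Bit 13: prefix='11' -> emit 'p', reset
Bit 14: prefix='0' -> emit 'k', reset
Bit 15: prefix='0' -> emit 'k', reset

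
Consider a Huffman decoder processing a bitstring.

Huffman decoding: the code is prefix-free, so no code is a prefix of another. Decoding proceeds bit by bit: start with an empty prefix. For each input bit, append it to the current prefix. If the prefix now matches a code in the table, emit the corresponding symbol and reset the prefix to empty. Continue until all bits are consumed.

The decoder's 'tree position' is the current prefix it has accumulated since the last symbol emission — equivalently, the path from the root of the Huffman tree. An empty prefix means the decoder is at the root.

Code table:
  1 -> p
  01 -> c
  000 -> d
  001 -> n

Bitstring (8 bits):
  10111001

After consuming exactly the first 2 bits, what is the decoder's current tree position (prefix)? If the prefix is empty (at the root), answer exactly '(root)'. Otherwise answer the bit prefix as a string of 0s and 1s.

Bit 0: prefix='1' -> emit 'p', reset
Bit 1: prefix='0' (no match yet)

Answer: 0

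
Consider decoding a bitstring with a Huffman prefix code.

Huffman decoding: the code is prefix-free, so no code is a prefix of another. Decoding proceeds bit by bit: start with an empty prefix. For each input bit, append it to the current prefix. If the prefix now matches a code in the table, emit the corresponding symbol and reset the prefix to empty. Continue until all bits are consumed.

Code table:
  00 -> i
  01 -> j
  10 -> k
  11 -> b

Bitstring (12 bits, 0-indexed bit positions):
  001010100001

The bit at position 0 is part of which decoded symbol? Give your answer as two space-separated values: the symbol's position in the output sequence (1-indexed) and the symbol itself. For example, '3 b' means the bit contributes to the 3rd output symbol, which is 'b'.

Answer: 1 i

Derivation:
Bit 0: prefix='0' (no match yet)
Bit 1: prefix='00' -> emit 'i', reset
Bit 2: prefix='1' (no match yet)
Bit 3: prefix='10' -> emit 'k', reset
Bit 4: prefix='1' (no match yet)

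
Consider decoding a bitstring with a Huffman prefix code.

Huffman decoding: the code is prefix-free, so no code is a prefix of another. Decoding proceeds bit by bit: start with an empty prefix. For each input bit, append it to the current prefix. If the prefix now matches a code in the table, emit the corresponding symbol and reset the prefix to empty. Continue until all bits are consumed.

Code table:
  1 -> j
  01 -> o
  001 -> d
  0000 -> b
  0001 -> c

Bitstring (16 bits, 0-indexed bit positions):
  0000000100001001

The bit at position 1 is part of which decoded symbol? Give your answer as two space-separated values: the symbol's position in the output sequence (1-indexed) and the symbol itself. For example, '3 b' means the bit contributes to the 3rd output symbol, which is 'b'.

Bit 0: prefix='0' (no match yet)
Bit 1: prefix='00' (no match yet)
Bit 2: prefix='000' (no match yet)
Bit 3: prefix='0000' -> emit 'b', reset
Bit 4: prefix='0' (no match yet)
Bit 5: prefix='00' (no match yet)

Answer: 1 b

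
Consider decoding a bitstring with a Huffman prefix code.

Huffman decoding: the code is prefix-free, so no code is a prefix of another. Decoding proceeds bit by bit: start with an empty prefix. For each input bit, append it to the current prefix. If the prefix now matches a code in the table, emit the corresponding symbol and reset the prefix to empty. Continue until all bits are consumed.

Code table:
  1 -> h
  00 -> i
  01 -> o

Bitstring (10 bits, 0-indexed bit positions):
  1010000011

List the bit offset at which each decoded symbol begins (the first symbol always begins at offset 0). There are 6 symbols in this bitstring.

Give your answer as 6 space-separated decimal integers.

Answer: 0 1 3 5 7 9

Derivation:
Bit 0: prefix='1' -> emit 'h', reset
Bit 1: prefix='0' (no match yet)
Bit 2: prefix='01' -> emit 'o', reset
Bit 3: prefix='0' (no match yet)
Bit 4: prefix='00' -> emit 'i', reset
Bit 5: prefix='0' (no match yet)
Bit 6: prefix='00' -> emit 'i', reset
Bit 7: prefix='0' (no match yet)
Bit 8: prefix='01' -> emit 'o', reset
Bit 9: prefix='1' -> emit 'h', reset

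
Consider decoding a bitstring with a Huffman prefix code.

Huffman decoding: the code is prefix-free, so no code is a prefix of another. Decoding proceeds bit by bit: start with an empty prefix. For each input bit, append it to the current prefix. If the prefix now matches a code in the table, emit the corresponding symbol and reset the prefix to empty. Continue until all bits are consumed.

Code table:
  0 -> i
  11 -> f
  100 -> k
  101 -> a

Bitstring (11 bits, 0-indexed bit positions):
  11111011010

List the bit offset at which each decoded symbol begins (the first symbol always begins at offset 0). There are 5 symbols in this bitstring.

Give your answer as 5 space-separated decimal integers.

Bit 0: prefix='1' (no match yet)
Bit 1: prefix='11' -> emit 'f', reset
Bit 2: prefix='1' (no match yet)
Bit 3: prefix='11' -> emit 'f', reset
Bit 4: prefix='1' (no match yet)
Bit 5: prefix='10' (no match yet)
Bit 6: prefix='101' -> emit 'a', reset
Bit 7: prefix='1' (no match yet)
Bit 8: prefix='10' (no match yet)
Bit 9: prefix='101' -> emit 'a', reset
Bit 10: prefix='0' -> emit 'i', reset

Answer: 0 2 4 7 10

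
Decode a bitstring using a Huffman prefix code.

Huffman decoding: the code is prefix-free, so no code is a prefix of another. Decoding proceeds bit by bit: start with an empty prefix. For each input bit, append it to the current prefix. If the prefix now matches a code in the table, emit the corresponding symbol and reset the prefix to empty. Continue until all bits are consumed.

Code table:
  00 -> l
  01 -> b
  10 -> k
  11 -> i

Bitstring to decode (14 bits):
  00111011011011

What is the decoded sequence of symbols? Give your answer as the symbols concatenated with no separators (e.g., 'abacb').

Bit 0: prefix='0' (no match yet)
Bit 1: prefix='00' -> emit 'l', reset
Bit 2: prefix='1' (no match yet)
Bit 3: prefix='11' -> emit 'i', reset
Bit 4: prefix='1' (no match yet)
Bit 5: prefix='10' -> emit 'k', reset
Bit 6: prefix='1' (no match yet)
Bit 7: prefix='11' -> emit 'i', reset
Bit 8: prefix='0' (no match yet)
Bit 9: prefix='01' -> emit 'b', reset
Bit 10: prefix='1' (no match yet)
Bit 11: prefix='10' -> emit 'k', reset
Bit 12: prefix='1' (no match yet)
Bit 13: prefix='11' -> emit 'i', reset

Answer: likibki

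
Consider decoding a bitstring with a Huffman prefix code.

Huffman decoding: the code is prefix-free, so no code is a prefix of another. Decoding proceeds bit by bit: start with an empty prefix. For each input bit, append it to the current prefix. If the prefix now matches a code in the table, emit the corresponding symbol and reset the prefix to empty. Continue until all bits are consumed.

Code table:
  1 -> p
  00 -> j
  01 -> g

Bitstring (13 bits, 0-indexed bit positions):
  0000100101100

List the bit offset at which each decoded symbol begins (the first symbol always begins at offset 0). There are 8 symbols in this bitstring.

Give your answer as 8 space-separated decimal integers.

Answer: 0 2 4 5 7 8 10 11

Derivation:
Bit 0: prefix='0' (no match yet)
Bit 1: prefix='00' -> emit 'j', reset
Bit 2: prefix='0' (no match yet)
Bit 3: prefix='00' -> emit 'j', reset
Bit 4: prefix='1' -> emit 'p', reset
Bit 5: prefix='0' (no match yet)
Bit 6: prefix='00' -> emit 'j', reset
Bit 7: prefix='1' -> emit 'p', reset
Bit 8: prefix='0' (no match yet)
Bit 9: prefix='01' -> emit 'g', reset
Bit 10: prefix='1' -> emit 'p', reset
Bit 11: prefix='0' (no match yet)
Bit 12: prefix='00' -> emit 'j', reset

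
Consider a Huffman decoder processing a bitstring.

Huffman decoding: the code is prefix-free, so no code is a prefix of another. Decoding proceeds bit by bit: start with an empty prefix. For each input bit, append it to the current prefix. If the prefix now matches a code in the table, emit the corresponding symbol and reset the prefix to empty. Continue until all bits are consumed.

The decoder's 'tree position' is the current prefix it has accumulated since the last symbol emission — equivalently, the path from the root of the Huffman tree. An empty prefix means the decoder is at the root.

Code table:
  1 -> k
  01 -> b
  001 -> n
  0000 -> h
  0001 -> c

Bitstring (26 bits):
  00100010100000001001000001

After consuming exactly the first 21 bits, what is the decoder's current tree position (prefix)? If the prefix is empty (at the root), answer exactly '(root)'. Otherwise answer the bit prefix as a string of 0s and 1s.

Bit 0: prefix='0' (no match yet)
Bit 1: prefix='00' (no match yet)
Bit 2: prefix='001' -> emit 'n', reset
Bit 3: prefix='0' (no match yet)
Bit 4: prefix='00' (no match yet)
Bit 5: prefix='000' (no match yet)
Bit 6: prefix='0001' -> emit 'c', reset
Bit 7: prefix='0' (no match yet)
Bit 8: prefix='01' -> emit 'b', reset
Bit 9: prefix='0' (no match yet)
Bit 10: prefix='00' (no match yet)
Bit 11: prefix='000' (no match yet)
Bit 12: prefix='0000' -> emit 'h', reset
Bit 13: prefix='0' (no match yet)
Bit 14: prefix='00' (no match yet)
Bit 15: prefix='000' (no match yet)
Bit 16: prefix='0001' -> emit 'c', reset
Bit 17: prefix='0' (no match yet)
Bit 18: prefix='00' (no match yet)
Bit 19: prefix='001' -> emit 'n', reset
Bit 20: prefix='0' (no match yet)

Answer: 0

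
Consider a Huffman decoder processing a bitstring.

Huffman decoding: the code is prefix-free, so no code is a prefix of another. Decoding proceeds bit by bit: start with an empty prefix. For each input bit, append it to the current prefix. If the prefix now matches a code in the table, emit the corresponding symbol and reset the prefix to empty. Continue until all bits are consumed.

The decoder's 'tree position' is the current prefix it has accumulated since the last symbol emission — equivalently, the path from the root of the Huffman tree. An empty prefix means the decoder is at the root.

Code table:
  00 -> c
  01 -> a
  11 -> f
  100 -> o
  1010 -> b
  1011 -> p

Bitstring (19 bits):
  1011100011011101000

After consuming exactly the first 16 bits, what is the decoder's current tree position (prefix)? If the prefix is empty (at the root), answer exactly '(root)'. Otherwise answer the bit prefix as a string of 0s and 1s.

Bit 0: prefix='1' (no match yet)
Bit 1: prefix='10' (no match yet)
Bit 2: prefix='101' (no match yet)
Bit 3: prefix='1011' -> emit 'p', reset
Bit 4: prefix='1' (no match yet)
Bit 5: prefix='10' (no match yet)
Bit 6: prefix='100' -> emit 'o', reset
Bit 7: prefix='0' (no match yet)
Bit 8: prefix='01' -> emit 'a', reset
Bit 9: prefix='1' (no match yet)
Bit 10: prefix='10' (no match yet)
Bit 11: prefix='101' (no match yet)
Bit 12: prefix='1011' -> emit 'p', reset
Bit 13: prefix='1' (no match yet)
Bit 14: prefix='10' (no match yet)
Bit 15: prefix='101' (no match yet)

Answer: 101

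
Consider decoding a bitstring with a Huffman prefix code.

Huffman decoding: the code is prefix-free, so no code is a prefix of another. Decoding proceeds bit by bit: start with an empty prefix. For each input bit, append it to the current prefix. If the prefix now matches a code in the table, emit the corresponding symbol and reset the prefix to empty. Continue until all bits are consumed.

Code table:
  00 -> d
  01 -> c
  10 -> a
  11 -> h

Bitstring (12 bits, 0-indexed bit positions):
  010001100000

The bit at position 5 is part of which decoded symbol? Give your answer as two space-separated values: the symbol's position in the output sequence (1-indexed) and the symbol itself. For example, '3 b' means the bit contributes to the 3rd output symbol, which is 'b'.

Bit 0: prefix='0' (no match yet)
Bit 1: prefix='01' -> emit 'c', reset
Bit 2: prefix='0' (no match yet)
Bit 3: prefix='00' -> emit 'd', reset
Bit 4: prefix='0' (no match yet)
Bit 5: prefix='01' -> emit 'c', reset
Bit 6: prefix='1' (no match yet)
Bit 7: prefix='10' -> emit 'a', reset
Bit 8: prefix='0' (no match yet)
Bit 9: prefix='00' -> emit 'd', reset

Answer: 3 c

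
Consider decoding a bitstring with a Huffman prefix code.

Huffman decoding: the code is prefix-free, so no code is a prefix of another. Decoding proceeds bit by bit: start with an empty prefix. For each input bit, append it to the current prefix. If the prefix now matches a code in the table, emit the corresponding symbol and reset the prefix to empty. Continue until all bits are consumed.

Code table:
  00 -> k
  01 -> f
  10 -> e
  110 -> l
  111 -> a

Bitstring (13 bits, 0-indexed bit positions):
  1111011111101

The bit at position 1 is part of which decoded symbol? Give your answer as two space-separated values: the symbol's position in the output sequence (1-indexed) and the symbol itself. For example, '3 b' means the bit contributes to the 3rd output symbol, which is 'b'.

Bit 0: prefix='1' (no match yet)
Bit 1: prefix='11' (no match yet)
Bit 2: prefix='111' -> emit 'a', reset
Bit 3: prefix='1' (no match yet)
Bit 4: prefix='10' -> emit 'e', reset
Bit 5: prefix='1' (no match yet)

Answer: 1 a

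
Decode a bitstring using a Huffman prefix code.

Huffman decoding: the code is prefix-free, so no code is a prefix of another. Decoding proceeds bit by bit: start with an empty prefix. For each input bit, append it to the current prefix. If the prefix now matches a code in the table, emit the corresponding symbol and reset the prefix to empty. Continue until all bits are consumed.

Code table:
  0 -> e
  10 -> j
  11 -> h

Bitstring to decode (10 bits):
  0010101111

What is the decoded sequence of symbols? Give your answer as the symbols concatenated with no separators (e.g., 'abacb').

Answer: eejjhh

Derivation:
Bit 0: prefix='0' -> emit 'e', reset
Bit 1: prefix='0' -> emit 'e', reset
Bit 2: prefix='1' (no match yet)
Bit 3: prefix='10' -> emit 'j', reset
Bit 4: prefix='1' (no match yet)
Bit 5: prefix='10' -> emit 'j', reset
Bit 6: prefix='1' (no match yet)
Bit 7: prefix='11' -> emit 'h', reset
Bit 8: prefix='1' (no match yet)
Bit 9: prefix='11' -> emit 'h', reset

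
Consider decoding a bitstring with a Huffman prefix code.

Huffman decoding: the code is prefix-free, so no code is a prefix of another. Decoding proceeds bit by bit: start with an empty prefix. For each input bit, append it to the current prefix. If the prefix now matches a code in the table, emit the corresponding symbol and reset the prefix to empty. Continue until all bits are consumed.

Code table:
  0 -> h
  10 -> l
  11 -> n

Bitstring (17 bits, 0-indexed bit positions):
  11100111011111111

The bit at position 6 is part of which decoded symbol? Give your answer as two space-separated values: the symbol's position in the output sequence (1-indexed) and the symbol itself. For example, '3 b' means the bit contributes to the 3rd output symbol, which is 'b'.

Answer: 4 n

Derivation:
Bit 0: prefix='1' (no match yet)
Bit 1: prefix='11' -> emit 'n', reset
Bit 2: prefix='1' (no match yet)
Bit 3: prefix='10' -> emit 'l', reset
Bit 4: prefix='0' -> emit 'h', reset
Bit 5: prefix='1' (no match yet)
Bit 6: prefix='11' -> emit 'n', reset
Bit 7: prefix='1' (no match yet)
Bit 8: prefix='10' -> emit 'l', reset
Bit 9: prefix='1' (no match yet)
Bit 10: prefix='11' -> emit 'n', reset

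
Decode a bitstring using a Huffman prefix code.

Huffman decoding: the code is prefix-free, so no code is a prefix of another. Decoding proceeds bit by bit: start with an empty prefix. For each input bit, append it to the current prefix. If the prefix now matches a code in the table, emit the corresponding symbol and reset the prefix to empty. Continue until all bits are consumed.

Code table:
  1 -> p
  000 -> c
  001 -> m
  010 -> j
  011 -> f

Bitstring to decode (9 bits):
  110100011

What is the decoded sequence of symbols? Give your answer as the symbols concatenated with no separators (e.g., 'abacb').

Answer: ppjmp

Derivation:
Bit 0: prefix='1' -> emit 'p', reset
Bit 1: prefix='1' -> emit 'p', reset
Bit 2: prefix='0' (no match yet)
Bit 3: prefix='01' (no match yet)
Bit 4: prefix='010' -> emit 'j', reset
Bit 5: prefix='0' (no match yet)
Bit 6: prefix='00' (no match yet)
Bit 7: prefix='001' -> emit 'm', reset
Bit 8: prefix='1' -> emit 'p', reset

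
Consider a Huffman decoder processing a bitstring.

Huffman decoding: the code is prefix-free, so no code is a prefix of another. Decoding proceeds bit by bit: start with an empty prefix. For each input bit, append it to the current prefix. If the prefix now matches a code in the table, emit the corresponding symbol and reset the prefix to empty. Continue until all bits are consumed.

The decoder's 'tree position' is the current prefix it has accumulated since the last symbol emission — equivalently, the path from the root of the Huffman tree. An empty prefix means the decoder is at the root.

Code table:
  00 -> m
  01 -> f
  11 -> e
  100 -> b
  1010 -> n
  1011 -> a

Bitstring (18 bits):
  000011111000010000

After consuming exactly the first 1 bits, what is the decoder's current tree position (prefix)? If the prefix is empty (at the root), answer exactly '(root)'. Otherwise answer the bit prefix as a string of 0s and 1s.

Answer: 0

Derivation:
Bit 0: prefix='0' (no match yet)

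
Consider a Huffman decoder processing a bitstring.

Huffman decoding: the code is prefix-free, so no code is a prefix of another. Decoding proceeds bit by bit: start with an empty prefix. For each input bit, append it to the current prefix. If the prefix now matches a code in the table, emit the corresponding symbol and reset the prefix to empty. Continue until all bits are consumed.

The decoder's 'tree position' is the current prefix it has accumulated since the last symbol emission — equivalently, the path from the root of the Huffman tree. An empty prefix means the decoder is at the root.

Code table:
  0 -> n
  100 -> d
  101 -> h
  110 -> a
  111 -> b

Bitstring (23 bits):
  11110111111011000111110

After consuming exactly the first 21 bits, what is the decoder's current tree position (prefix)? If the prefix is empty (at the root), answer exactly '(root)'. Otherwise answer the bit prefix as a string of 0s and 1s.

Answer: 1

Derivation:
Bit 0: prefix='1' (no match yet)
Bit 1: prefix='11' (no match yet)
Bit 2: prefix='111' -> emit 'b', reset
Bit 3: prefix='1' (no match yet)
Bit 4: prefix='10' (no match yet)
Bit 5: prefix='101' -> emit 'h', reset
Bit 6: prefix='1' (no match yet)
Bit 7: prefix='11' (no match yet)
Bit 8: prefix='111' -> emit 'b', reset
Bit 9: prefix='1' (no match yet)
Bit 10: prefix='11' (no match yet)
Bit 11: prefix='110' -> emit 'a', reset
Bit 12: prefix='1' (no match yet)
Bit 13: prefix='11' (no match yet)
Bit 14: prefix='110' -> emit 'a', reset
Bit 15: prefix='0' -> emit 'n', reset
Bit 16: prefix='0' -> emit 'n', reset
Bit 17: prefix='1' (no match yet)
Bit 18: prefix='11' (no match yet)
Bit 19: prefix='111' -> emit 'b', reset
Bit 20: prefix='1' (no match yet)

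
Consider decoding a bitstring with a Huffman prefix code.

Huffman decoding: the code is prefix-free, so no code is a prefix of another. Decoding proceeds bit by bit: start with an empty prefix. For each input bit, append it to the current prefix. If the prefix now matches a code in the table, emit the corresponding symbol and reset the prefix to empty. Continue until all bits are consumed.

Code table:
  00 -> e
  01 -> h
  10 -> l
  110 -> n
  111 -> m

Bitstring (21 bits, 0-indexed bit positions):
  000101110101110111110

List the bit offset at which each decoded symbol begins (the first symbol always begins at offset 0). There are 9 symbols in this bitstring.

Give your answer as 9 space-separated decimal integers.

Bit 0: prefix='0' (no match yet)
Bit 1: prefix='00' -> emit 'e', reset
Bit 2: prefix='0' (no match yet)
Bit 3: prefix='01' -> emit 'h', reset
Bit 4: prefix='0' (no match yet)
Bit 5: prefix='01' -> emit 'h', reset
Bit 6: prefix='1' (no match yet)
Bit 7: prefix='11' (no match yet)
Bit 8: prefix='110' -> emit 'n', reset
Bit 9: prefix='1' (no match yet)
Bit 10: prefix='10' -> emit 'l', reset
Bit 11: prefix='1' (no match yet)
Bit 12: prefix='11' (no match yet)
Bit 13: prefix='111' -> emit 'm', reset
Bit 14: prefix='0' (no match yet)
Bit 15: prefix='01' -> emit 'h', reset
Bit 16: prefix='1' (no match yet)
Bit 17: prefix='11' (no match yet)
Bit 18: prefix='111' -> emit 'm', reset
Bit 19: prefix='1' (no match yet)
Bit 20: prefix='10' -> emit 'l', reset

Answer: 0 2 4 6 9 11 14 16 19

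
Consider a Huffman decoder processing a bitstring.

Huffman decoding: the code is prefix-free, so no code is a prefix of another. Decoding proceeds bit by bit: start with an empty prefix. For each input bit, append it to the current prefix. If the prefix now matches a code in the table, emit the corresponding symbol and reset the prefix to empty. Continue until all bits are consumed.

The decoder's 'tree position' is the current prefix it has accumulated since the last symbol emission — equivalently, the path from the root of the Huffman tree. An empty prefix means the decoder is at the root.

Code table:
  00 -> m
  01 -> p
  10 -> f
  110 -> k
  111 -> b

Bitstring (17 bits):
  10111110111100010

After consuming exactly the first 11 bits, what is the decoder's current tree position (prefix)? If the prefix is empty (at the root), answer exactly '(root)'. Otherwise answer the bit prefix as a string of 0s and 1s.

Answer: (root)

Derivation:
Bit 0: prefix='1' (no match yet)
Bit 1: prefix='10' -> emit 'f', reset
Bit 2: prefix='1' (no match yet)
Bit 3: prefix='11' (no match yet)
Bit 4: prefix='111' -> emit 'b', reset
Bit 5: prefix='1' (no match yet)
Bit 6: prefix='11' (no match yet)
Bit 7: prefix='110' -> emit 'k', reset
Bit 8: prefix='1' (no match yet)
Bit 9: prefix='11' (no match yet)
Bit 10: prefix='111' -> emit 'b', reset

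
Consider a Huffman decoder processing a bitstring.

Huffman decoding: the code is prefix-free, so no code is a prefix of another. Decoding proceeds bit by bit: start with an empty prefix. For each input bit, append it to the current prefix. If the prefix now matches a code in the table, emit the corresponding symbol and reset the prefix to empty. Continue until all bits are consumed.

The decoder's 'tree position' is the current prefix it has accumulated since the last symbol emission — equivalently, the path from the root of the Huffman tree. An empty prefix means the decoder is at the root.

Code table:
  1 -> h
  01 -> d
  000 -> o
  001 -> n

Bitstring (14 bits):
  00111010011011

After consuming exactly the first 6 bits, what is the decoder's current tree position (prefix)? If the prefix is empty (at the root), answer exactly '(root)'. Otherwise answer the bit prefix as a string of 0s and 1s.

Answer: 0

Derivation:
Bit 0: prefix='0' (no match yet)
Bit 1: prefix='00' (no match yet)
Bit 2: prefix='001' -> emit 'n', reset
Bit 3: prefix='1' -> emit 'h', reset
Bit 4: prefix='1' -> emit 'h', reset
Bit 5: prefix='0' (no match yet)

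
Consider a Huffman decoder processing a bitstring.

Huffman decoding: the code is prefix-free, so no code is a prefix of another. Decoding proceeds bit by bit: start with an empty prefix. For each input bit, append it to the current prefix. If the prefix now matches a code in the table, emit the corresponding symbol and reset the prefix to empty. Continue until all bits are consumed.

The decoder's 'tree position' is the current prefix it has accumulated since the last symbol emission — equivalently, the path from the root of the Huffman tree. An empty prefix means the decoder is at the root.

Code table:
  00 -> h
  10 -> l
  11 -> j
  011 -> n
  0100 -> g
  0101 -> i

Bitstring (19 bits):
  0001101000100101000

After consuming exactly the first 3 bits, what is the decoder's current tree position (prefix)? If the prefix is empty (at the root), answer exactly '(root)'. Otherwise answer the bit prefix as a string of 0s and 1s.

Answer: 0

Derivation:
Bit 0: prefix='0' (no match yet)
Bit 1: prefix='00' -> emit 'h', reset
Bit 2: prefix='0' (no match yet)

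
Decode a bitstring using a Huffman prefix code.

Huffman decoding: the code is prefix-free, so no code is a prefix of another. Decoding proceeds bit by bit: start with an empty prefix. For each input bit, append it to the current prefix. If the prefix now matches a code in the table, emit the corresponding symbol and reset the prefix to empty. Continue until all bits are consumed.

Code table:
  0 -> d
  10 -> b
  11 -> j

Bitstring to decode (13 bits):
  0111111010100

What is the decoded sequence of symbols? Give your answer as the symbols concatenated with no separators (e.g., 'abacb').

Answer: djjjdbbd

Derivation:
Bit 0: prefix='0' -> emit 'd', reset
Bit 1: prefix='1' (no match yet)
Bit 2: prefix='11' -> emit 'j', reset
Bit 3: prefix='1' (no match yet)
Bit 4: prefix='11' -> emit 'j', reset
Bit 5: prefix='1' (no match yet)
Bit 6: prefix='11' -> emit 'j', reset
Bit 7: prefix='0' -> emit 'd', reset
Bit 8: prefix='1' (no match yet)
Bit 9: prefix='10' -> emit 'b', reset
Bit 10: prefix='1' (no match yet)
Bit 11: prefix='10' -> emit 'b', reset
Bit 12: prefix='0' -> emit 'd', reset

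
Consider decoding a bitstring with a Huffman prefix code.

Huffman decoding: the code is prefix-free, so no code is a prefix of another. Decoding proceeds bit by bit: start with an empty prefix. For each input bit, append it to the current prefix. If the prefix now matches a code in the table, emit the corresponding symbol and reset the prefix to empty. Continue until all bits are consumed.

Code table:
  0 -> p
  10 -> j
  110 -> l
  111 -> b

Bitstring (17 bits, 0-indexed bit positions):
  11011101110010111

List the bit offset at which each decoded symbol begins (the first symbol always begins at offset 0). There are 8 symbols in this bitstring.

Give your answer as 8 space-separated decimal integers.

Answer: 0 3 6 7 10 11 12 14

Derivation:
Bit 0: prefix='1' (no match yet)
Bit 1: prefix='11' (no match yet)
Bit 2: prefix='110' -> emit 'l', reset
Bit 3: prefix='1' (no match yet)
Bit 4: prefix='11' (no match yet)
Bit 5: prefix='111' -> emit 'b', reset
Bit 6: prefix='0' -> emit 'p', reset
Bit 7: prefix='1' (no match yet)
Bit 8: prefix='11' (no match yet)
Bit 9: prefix='111' -> emit 'b', reset
Bit 10: prefix='0' -> emit 'p', reset
Bit 11: prefix='0' -> emit 'p', reset
Bit 12: prefix='1' (no match yet)
Bit 13: prefix='10' -> emit 'j', reset
Bit 14: prefix='1' (no match yet)
Bit 15: prefix='11' (no match yet)
Bit 16: prefix='111' -> emit 'b', reset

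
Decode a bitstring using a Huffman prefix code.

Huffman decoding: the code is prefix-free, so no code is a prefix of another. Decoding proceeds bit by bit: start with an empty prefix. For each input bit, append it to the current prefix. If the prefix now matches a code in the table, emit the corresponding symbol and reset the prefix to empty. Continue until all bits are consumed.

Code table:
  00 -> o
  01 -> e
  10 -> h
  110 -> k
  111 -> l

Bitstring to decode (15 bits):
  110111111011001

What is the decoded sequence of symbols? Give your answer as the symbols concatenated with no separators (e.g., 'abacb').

Answer: kllehe

Derivation:
Bit 0: prefix='1' (no match yet)
Bit 1: prefix='11' (no match yet)
Bit 2: prefix='110' -> emit 'k', reset
Bit 3: prefix='1' (no match yet)
Bit 4: prefix='11' (no match yet)
Bit 5: prefix='111' -> emit 'l', reset
Bit 6: prefix='1' (no match yet)
Bit 7: prefix='11' (no match yet)
Bit 8: prefix='111' -> emit 'l', reset
Bit 9: prefix='0' (no match yet)
Bit 10: prefix='01' -> emit 'e', reset
Bit 11: prefix='1' (no match yet)
Bit 12: prefix='10' -> emit 'h', reset
Bit 13: prefix='0' (no match yet)
Bit 14: prefix='01' -> emit 'e', reset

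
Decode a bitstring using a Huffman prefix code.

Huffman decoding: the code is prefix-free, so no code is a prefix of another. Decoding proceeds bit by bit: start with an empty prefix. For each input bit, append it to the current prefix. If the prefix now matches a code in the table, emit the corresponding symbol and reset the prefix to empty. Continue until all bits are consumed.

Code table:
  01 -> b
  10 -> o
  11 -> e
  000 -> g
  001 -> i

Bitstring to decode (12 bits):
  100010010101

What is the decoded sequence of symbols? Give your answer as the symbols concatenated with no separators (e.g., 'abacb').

Bit 0: prefix='1' (no match yet)
Bit 1: prefix='10' -> emit 'o', reset
Bit 2: prefix='0' (no match yet)
Bit 3: prefix='00' (no match yet)
Bit 4: prefix='001' -> emit 'i', reset
Bit 5: prefix='0' (no match yet)
Bit 6: prefix='00' (no match yet)
Bit 7: prefix='001' -> emit 'i', reset
Bit 8: prefix='0' (no match yet)
Bit 9: prefix='01' -> emit 'b', reset
Bit 10: prefix='0' (no match yet)
Bit 11: prefix='01' -> emit 'b', reset

Answer: oiibb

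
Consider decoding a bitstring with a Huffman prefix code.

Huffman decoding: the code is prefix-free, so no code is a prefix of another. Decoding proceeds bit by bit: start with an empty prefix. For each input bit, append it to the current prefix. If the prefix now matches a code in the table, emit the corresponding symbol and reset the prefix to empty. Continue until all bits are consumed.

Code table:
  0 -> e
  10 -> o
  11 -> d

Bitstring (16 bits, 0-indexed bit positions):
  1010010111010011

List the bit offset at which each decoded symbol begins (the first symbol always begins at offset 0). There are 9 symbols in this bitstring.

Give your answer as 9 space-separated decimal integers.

Bit 0: prefix='1' (no match yet)
Bit 1: prefix='10' -> emit 'o', reset
Bit 2: prefix='1' (no match yet)
Bit 3: prefix='10' -> emit 'o', reset
Bit 4: prefix='0' -> emit 'e', reset
Bit 5: prefix='1' (no match yet)
Bit 6: prefix='10' -> emit 'o', reset
Bit 7: prefix='1' (no match yet)
Bit 8: prefix='11' -> emit 'd', reset
Bit 9: prefix='1' (no match yet)
Bit 10: prefix='10' -> emit 'o', reset
Bit 11: prefix='1' (no match yet)
Bit 12: prefix='10' -> emit 'o', reset
Bit 13: prefix='0' -> emit 'e', reset
Bit 14: prefix='1' (no match yet)
Bit 15: prefix='11' -> emit 'd', reset

Answer: 0 2 4 5 7 9 11 13 14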